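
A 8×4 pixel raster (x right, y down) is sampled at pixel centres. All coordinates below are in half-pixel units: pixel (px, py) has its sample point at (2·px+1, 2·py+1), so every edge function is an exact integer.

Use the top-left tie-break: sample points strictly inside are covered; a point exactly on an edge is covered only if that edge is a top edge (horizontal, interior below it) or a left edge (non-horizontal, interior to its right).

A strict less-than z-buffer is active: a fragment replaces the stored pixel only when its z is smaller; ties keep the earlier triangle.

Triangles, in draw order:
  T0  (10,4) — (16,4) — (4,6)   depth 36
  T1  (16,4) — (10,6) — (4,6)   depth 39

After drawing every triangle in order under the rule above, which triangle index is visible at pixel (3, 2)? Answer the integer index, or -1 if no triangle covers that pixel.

T0:
  2·area = 12
  edge (10, 4)→(16, 4): d=(6,0) top-left  bias=+0
  edge (16, 4)→(4, 6): d=(-12,2) right/bottom  bias=-1
  edge (4, 6)→(10, 4): d=(6,-2) top-left  bias=+0
    (6,1)@(13, 3): e=[-6,18,0] → ·  [on edge]
    (3,2)@(7, 5): e=[6,6,0] → #  [on edge]
    (4,2)@(9, 5): e=[6,2,4] → #
    (5,2)@(11, 5): e=[6,-2,8] → ·
    (0,3)@(1, 7): e=[18,-6,0] → ·  [on edge]
    (3,3)@(7, 7): e=[18,-18,12] → ·
    (4,3)@(9, 7): e=[18,-22,16] → ·
  covered (2 px):
    · · · · · · · ·
    · · · · · · · ·
    · · · # # · · ·
    · · · · · · · ·
T1:
  2·area = 12
  edge (16, 4)→(10, 6): d=(-6,2) right/bottom  bias=-1
  edge (10, 6)→(4, 6): d=(-6,0) right/bottom  bias=-1
  edge (4, 6)→(16, 4): d=(12,-2) top-left  bias=+0
    (5,2)@(11, 5): e=[4,6,2] → #
    (6,2)@(13, 5): e=[0,6,6] → ·  [on edge]
    (3,3)@(7, 7): e=[0,-6,18] → ·  [on edge]
    (5,3)@(11, 7): e=[-8,-6,26] → ·
  covered (1 px):
    · · · · · · · ·
    · · · · · · · ·
    · · · · · # · ·
    · · · · · · · ·

Z-buffer (winner per pixel, '.' = empty):
  . . . . . . . .
  . . . . . . . .
  . . . 0 0 1 . .
  . . . . . . . .

Answer: 0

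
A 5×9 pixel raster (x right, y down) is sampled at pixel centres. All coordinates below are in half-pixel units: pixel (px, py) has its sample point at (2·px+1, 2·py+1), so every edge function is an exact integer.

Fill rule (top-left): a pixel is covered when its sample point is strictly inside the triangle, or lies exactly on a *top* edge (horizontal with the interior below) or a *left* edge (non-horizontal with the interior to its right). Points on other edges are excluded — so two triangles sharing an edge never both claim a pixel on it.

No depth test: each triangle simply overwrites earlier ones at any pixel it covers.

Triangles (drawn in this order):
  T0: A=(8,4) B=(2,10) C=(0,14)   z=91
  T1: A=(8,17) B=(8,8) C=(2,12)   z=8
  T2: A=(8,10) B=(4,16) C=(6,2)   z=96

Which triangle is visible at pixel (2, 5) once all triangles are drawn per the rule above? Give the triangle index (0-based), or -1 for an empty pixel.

T0:
  2·area = 12  (B↔C swapped to make it positive)
  edge (8, 4)→(0, 14): d=(-8,10) right/bottom  bias=-1
  edge (0, 14)→(2, 10): d=(2,-4) top-left  bias=+0
  edge (2, 10)→(8, 4): d=(6,-6) top-left  bias=+0
    (4,1)@(9, 3): e=[-2,14,0] → ·  [on edge]
    (3,2)@(7, 5): e=[2,10,0] → #  [on edge]
    (4,2)@(9, 5): e=[-18,18,12] → ·
    (2,3)@(5, 7): e=[6,6,0] → #  [on edge]
    (3,3)@(7, 7): e=[-14,14,12] → ·
    (1,4)@(3, 9): e=[10,2,0] → #  [on edge]
    (2,4)@(5, 9): e=[-10,10,12] → ·
    (0,5)@(1, 11): e=[14,-2,0] → ·  [on edge]
    (1,5)@(3, 11): e=[-6,6,12] → ·
  covered (3 px):
    · · · · ·
    · · · · ·
    · · · # ·
    · · # · ·
    · # · · ·
    · · · · ·
    · · · · ·
    · · · · ·
    · · · · ·
T1:
  2·area = 54  (B↔C swapped to make it positive)
  edge (8, 17)→(2, 12): d=(-6,-5) top-left  bias=+0
  edge (2, 12)→(8, 8): d=(6,-4) top-left  bias=+0
  edge (8, 8)→(8, 17): d=(0,9) right/bottom  bias=-1
    (3,4)@(7, 9): e=[43,2,9] → #
    (4,4)@(9, 9): e=[53,10,-9] → ·
    (2,5)@(5, 11): e=[21,6,27] → #
    (4,5)@(9, 11): e=[41,22,-9] → ·
    (2,6)@(5, 13): e=[9,18,27] → #
    (4,6)@(9, 13): e=[29,34,-9] → ·
    (2,7)@(5, 15): e=[-3,30,27] → ·
    (3,7)@(7, 15): e=[7,38,9] → #
    (4,7)@(9, 15): e=[17,46,-9] → ·
    (3,8)@(7, 17): e=[-5,50,9] → ·
  covered (6 px):
    · · · · ·
    · · · · ·
    · · · · ·
    · · · · ·
    · · · # ·
    · · # # ·
    · · # # ·
    · · · # ·
    · · · · ·
T2:
  2·area = 44
  edge (8, 10)→(4, 16): d=(-4,6) right/bottom  bias=-1
  edge (4, 16)→(6, 2): d=(2,-14) top-left  bias=+0
  edge (6, 2)→(8, 10): d=(2,8) right/bottom  bias=-1
    (3,3)@(7, 7): e=[18,24,2] → #
    (4,3)@(9, 7): e=[6,52,-14] → ·
    (2,4)@(5, 9): e=[22,0,22] → #  [on edge]
    (4,4)@(9, 9): e=[-2,56,-10] → ·
    (2,5)@(5, 11): e=[14,4,26] → #
    (4,5)@(9, 11): e=[-10,60,-6] → ·
    (2,6)@(5, 13): e=[6,8,30] → #
    (3,6)@(7, 13): e=[-6,36,14] → ·
    (2,7)@(5, 15): e=[-2,12,34] → ·
  covered (6 px):
    · · · · ·
    · · · · ·
    · · · · ·
    · · · # ·
    · · # # ·
    · · # # ·
    · · # · ·
    · · · · ·
    · · · · ·

Z-buffer (winner per pixel, '.' = empty):
  . . . . .
  . . . . .
  . . . 0 .
  . . 0 2 .
  . 0 2 2 .
  . . 2 2 .
  . . 2 1 .
  . . . 1 .
  . . . . .

Answer: 2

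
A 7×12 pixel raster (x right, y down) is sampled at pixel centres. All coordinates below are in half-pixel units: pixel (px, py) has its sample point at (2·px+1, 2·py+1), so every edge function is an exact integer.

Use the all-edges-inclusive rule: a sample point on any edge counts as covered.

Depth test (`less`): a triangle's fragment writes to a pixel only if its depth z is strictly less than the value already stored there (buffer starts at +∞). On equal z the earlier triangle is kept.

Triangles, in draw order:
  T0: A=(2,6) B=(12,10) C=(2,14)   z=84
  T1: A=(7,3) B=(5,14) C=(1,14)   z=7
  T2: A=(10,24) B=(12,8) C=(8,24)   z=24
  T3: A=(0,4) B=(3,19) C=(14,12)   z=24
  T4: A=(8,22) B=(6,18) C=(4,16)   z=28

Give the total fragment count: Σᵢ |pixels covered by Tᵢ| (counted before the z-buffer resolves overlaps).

T0:
  2·area = 80
  edge (2, 6)→(12, 10): d=(10,4) inclusive
  edge (12, 10)→(2, 14): d=(-10,4) inclusive
  edge (2, 14)→(2, 6): d=(0,-8) inclusive
    (1,3)@(3, 7): e=[6,66,8] → X
    (2,3)@(5, 7): e=[-2,58,24] → .
    (1,4)@(3, 9): e=[26,46,8] → X
    (2,4)@(5, 9): e=[18,38,24] → X
    (3,4)@(7, 9): e=[10,30,40] → X
    (4,4)@(9, 9): e=[2,22,56] → X
    (5,4)@(11, 9): e=[-6,14,72] → .
    (1,5)@(3, 11): e=[46,26,8] → X
    (5,5)@(11, 11): e=[14,-6,72] → .
    (1,6)@(3, 13): e=[66,6,8] → X
    (2,6)@(5, 13): e=[58,-2,24] → .
    (3,6)@(7, 13): e=[50,-10,40] → .
  covered (10 px):
    . . . . . . .
    . . . . . . .
    . . . . . . .
    . X . . . . .
    . X X X X . .
    . X X X X . .
    . X . . . . .
    . . . . . . .
    . . . . . . .
    . . . . . . .
    . . . . . . .
    . . . . . . .
T1:
  2·area = 44
  edge (7, 3)→(5, 14): d=(-2,11) inclusive
  edge (5, 14)→(1, 14): d=(-4,0) inclusive
  edge (1, 14)→(7, 3): d=(6,-11) inclusive
    (3,1)@(7, 3): e=[0,44,0] → X  [on edge]
    (4,1)@(9, 3): e=[-22,44,22] → .
    (3,2)@(7, 5): e=[-4,36,12] → .
    (2,3)@(5, 7): e=[14,28,2] → X
    (3,3)@(7, 7): e=[-8,28,24] → .
    (2,4)@(5, 9): e=[10,20,14] → X
    (3,4)@(7, 9): e=[-12,20,36] → .
    (1,5)@(3, 11): e=[28,12,4] → X
    (3,5)@(7, 11): e=[-16,12,48] → .
    (1,6)@(3, 13): e=[24,4,16] → X
    (3,6)@(7, 13): e=[-20,4,60] → .
    (1,7)@(3, 15): e=[20,-4,28] → .
  covered (7 px):
    . . . . . . .
    . . . X . . .
    . . . . . . .
    . . X . . . .
    . . X . . . .
    . X X . . . .
    . X X . . . .
    . . . . . . .
    . . . . . . .
    . . . . . . .
    . . . . . . .
    . . . . . . .
T2:
  2·area = 32  (B↔C swapped to make it positive)
  edge (10, 24)→(8, 24): d=(-2,0) inclusive
  edge (8, 24)→(12, 8): d=(4,-16) inclusive
  edge (12, 8)→(10, 24): d=(-2,16) inclusive
    (5,6)@(11, 13): e=[22,4,6] → X
    (6,6)@(13, 13): e=[22,36,-26] → .
    (5,7)@(11, 15): e=[18,12,2] → X
    (6,7)@(13, 15): e=[18,44,-30] → .
    (5,8)@(11, 17): e=[14,20,-2] → .
    (4,10)@(9, 21): e=[6,4,22] → X
    (5,10)@(11, 21): e=[6,36,-10] → .
    (4,11)@(9, 23): e=[2,12,18] → X
    (5,11)@(11, 23): e=[2,44,-14] → .
  covered (4 px):
    . . . . . . .
    . . . . . . .
    . . . . . . .
    . . . . . . .
    . . . . . . .
    . . . . . . .
    . . . . . X .
    . . . . . X .
    . . . . . . .
    . . . . . . .
    . . . . X . .
    . . . . X . .
T3:
  2·area = 186  (B↔C swapped to make it positive)
  edge (0, 4)→(14, 12): d=(14,8) inclusive
  edge (14, 12)→(3, 19): d=(-11,7) inclusive
  edge (3, 19)→(0, 4): d=(-3,-15) inclusive
    (0,2)@(1, 5): e=[6,168,12] → X
    (1,2)@(3, 5): e=[-10,154,42] → .
    (0,3)@(1, 7): e=[34,146,6] → X
    (1,3)@(3, 7): e=[18,132,36] → X
    (2,3)@(5, 7): e=[2,118,66] → X
    (3,3)@(7, 7): e=[-14,104,96] → .
    (0,4)@(1, 9): e=[62,124,0] → X  [on edge]
    (3,4)@(7, 9): e=[14,82,90] → X
    (4,4)@(9, 9): e=[-2,68,120] → .
    (0,5)@(1, 11): e=[90,102,-6] → .
    (1,5)@(3, 11): e=[74,88,24] → X
    (4,5)@(9, 11): e=[26,46,114] → X
    (1,9)@(3, 19): e=[186,0,0] → X  [on edge]
  covered (25 px):
    . . . . . . .
    . . . . . . .
    X . . . . . .
    X X X . . . .
    X X X X . . .
    . X X X X X .
    . X X X X X .
    . X X X X . .
    . X X . . . .
    . X . . . . .
    . . . . . . .
    . . . . . . .
T4:
  2·area = 4  (B↔C swapped to make it positive)
  edge (8, 22)→(4, 16): d=(-4,-6) inclusive
  edge (4, 16)→(6, 18): d=(2,2) inclusive
  edge (6, 18)→(8, 22): d=(2,4) inclusive
    (0,6)@(1, 13): e=[-6,0,10] → .  [on edge]
    (1,7)@(3, 15): e=[-2,0,6] → .  [on edge]
    (2,8)@(5, 17): e=[2,0,2] → X  [on edge]
    (3,8)@(7, 17): e=[14,-4,-6] → .
    (2,9)@(5, 19): e=[-6,4,6] → .
    (3,9)@(7, 19): e=[6,0,-2] → .  [on edge]
    (4,10)@(9, 21): e=[10,0,-6] → .  [on edge]
    (5,11)@(11, 23): e=[14,0,-10] → .  [on edge]
  covered (1 px):
    . . . . . . .
    . . . . . . .
    . . . . . . .
    . . . . . . .
    . . . . . . .
    . . . . . . .
    . . . . . . .
    . . . . . . .
    . . X . . . .
    . . . . . . .
    . . . . . . .
    . . . . . . .

Result: 47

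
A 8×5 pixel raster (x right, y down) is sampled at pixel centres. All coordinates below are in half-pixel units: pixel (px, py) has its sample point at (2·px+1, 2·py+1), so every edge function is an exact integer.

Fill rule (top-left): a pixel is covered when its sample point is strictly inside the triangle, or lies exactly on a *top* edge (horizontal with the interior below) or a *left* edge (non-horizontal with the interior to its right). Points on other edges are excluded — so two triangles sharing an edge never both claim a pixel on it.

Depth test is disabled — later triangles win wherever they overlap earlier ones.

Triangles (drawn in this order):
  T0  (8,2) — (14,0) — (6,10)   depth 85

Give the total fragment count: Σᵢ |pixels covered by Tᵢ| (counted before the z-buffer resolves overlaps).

T0:
  2·area = 44
  edge (8, 2)→(14, 0): d=(6,-2) top-left  bias=+0
  edge (14, 0)→(6, 10): d=(-8,10) right/bottom  bias=-1
  edge (6, 10)→(8, 2): d=(2,-8) top-left  bias=+0
    (5,0)@(11, 1): e=[0,22,22] → #  [on edge]
    (6,0)@(13, 1): e=[4,2,38] → #
    (7,0)@(15, 1): e=[8,-18,54] → ·
    (2,1)@(5, 3): e=[0,66,-22] → ·  [on edge]
    (4,1)@(9, 3): e=[8,26,10] → #
    (6,1)@(13, 3): e=[16,-14,42] → ·
    (4,2)@(9, 5): e=[20,10,14] → #
    (5,2)@(11, 5): e=[24,-10,30] → ·
    (3,3)@(7, 7): e=[28,14,2] → #
    (4,3)@(9, 7): e=[32,-6,18] → ·
    (3,4)@(7, 9): e=[40,-2,6] → ·
  covered (6 px):
    · · · · · # # ·
    · · · · # # · ·
    · · · · # · · ·
    · · · # · · · ·
    · · · · · · · ·

Final: 6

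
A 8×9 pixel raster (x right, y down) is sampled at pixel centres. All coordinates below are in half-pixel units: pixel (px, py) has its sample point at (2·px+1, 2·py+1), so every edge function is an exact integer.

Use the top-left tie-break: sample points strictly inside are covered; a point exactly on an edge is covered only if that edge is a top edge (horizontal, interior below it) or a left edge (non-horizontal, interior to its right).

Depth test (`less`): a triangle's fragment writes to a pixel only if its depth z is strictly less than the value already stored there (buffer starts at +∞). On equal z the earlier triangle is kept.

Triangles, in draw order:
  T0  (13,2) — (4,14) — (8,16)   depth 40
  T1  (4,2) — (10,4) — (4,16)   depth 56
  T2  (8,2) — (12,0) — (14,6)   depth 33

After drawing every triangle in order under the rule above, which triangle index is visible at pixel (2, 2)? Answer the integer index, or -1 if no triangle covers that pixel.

T0:
  2·area = 66  (B↔C swapped to make it positive)
  edge (13, 2)→(8, 16): d=(-5,14) right/bottom  bias=-1
  edge (8, 16)→(4, 14): d=(-4,-2) top-left  bias=+0
  edge (4, 14)→(13, 2): d=(9,-12) top-left  bias=+0
    (5,2)@(11, 5): e=[13,50,3] → █
    (6,2)@(13, 5): e=[-15,54,27] → ·
    (5,3)@(11, 7): e=[3,42,21] → █
    (6,3)@(13, 7): e=[-25,46,45] → ·
    (4,4)@(9, 9): e=[21,30,15] → █
    (5,4)@(11, 9): e=[-7,34,39] → ·
    (3,5)@(7, 11): e=[39,18,9] → █
    (5,5)@(11, 11): e=[-17,26,57] → ·
    (2,6)@(5, 13): e=[57,6,3] → █
    (5,6)@(11, 13): e=[-27,18,75] → ·
    (2,7)@(5, 15): e=[47,-2,21] → ·
    (3,7)@(7, 15): e=[19,2,45] → █
  covered (9 px):
    · · · · · · · ·
    · · · · · · · ·
    · · · · · █ · ·
    · · · · · █ · ·
    · · · · █ · · ·
    · · · █ █ · · ·
    · · █ █ █ · · ·
    · · · █ · · · ·
    · · · · · · · ·
T1:
  2·area = 84
  edge (4, 2)→(10, 4): d=(6,2) right/bottom  bias=-1
  edge (10, 4)→(4, 16): d=(-6,12) right/bottom  bias=-1
  edge (4, 16)→(4, 2): d=(0,-14) top-left  bias=+0
    (0,0)@(1, 1): e=[0,126,-42] → ·  [on edge]
    (2,1)@(5, 3): e=[4,66,14] → █
    (3,1)@(7, 3): e=[0,42,42] → ·  [on edge]
    (2,2)@(5, 5): e=[16,54,14] → █
    (3,2)@(7, 5): e=[12,30,42] → █
    (4,2)@(9, 5): e=[8,6,70] → █
    (5,2)@(11, 5): e=[4,-18,98] → ·
    (6,2)@(13, 5): e=[0,-42,126] → ·  [on edge]
    (2,3)@(5, 7): e=[28,42,14] → █
    (4,3)@(9, 7): e=[20,-6,70] → ·
    (2,4)@(5, 9): e=[40,30,14] → █
    (4,4)@(9, 9): e=[32,-18,70] → ·
  covered (10 px):
    · · · · · · · ·
    · · █ · · · · ·
    · · █ █ █ · · ·
    · · █ █ · · · ·
    · · █ █ · · · ·
    · · █ · · · · ·
    · · █ · · · · ·
    · · · · · · · ·
    · · · · · · · ·
T2:
  2·area = 28
  edge (8, 2)→(12, 0): d=(4,-2) top-left  bias=+0
  edge (12, 0)→(14, 6): d=(2,6) right/bottom  bias=-1
  edge (14, 6)→(8, 2): d=(-6,-4) top-left  bias=+0
    (5,0)@(11, 1): e=[2,8,18] → █
    (6,0)@(13, 1): e=[6,-4,26] → ·
    (5,1)@(11, 3): e=[10,12,6] → █
    (6,1)@(13, 3): e=[14,0,14] → ·  [on edge]
    (5,2)@(11, 5): e=[18,16,-6] → ·
    (6,2)@(13, 5): e=[22,4,2] → █
    (7,2)@(15, 5): e=[26,-8,10] → ·
    (6,3)@(13, 7): e=[30,8,-10] → ·
    (7,4)@(15, 9): e=[42,0,-14] → ·  [on edge]
  covered (3 px):
    · · · · · █ · ·
    · · · · · █ · ·
    · · · · · · █ ·
    · · · · · · · ·
    · · · · · · · ·
    · · · · · · · ·
    · · · · · · · ·
    · · · · · · · ·
    · · · · · · · ·

Z-buffer (winner per pixel, '.' = empty):
  . . . . . 2 . .
  . . 1 . . 2 . .
  . . 1 1 1 0 2 .
  . . 1 1 . 0 . .
  . . 1 1 0 . . .
  . . 1 0 0 . . .
  . . 0 0 0 . . .
  . . . 0 . . . .
  . . . . . . . .

Result: 1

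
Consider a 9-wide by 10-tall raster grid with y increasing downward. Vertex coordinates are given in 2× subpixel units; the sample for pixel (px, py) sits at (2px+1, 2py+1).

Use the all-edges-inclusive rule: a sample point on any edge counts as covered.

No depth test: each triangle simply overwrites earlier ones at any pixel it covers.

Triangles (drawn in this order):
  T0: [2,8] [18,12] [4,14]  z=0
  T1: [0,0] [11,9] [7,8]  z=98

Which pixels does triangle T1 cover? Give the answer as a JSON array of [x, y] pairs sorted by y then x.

T0:
  2·area = 88
  edge (2, 8)→(18, 12): d=(16,4) inclusive
  edge (18, 12)→(4, 14): d=(-14,2) inclusive
  edge (4, 14)→(2, 8): d=(-2,-6) inclusive
    (0,2)@(1, 5): e=[-44,132,0] → ·  [on edge]
    (1,4)@(3, 9): e=[12,72,4] → █
    (2,4)@(5, 9): e=[4,68,16] → █
    (3,4)@(7, 9): e=[-4,64,28] → ·
    (1,5)@(3, 11): e=[44,44,0] → █  [on edge]
    (3,5)@(7, 11): e=[28,36,24] → █
    (4,5)@(9, 11): e=[20,32,36] → █
    (5,5)@(11, 11): e=[12,28,48] → █
    (6,5)@(13, 11): e=[4,24,60] → █
    (7,5)@(15, 11): e=[-4,20,72] → ·
    (1,6)@(3, 13): e=[76,16,-4] → ·
    (2,6)@(5, 13): e=[68,12,8] → █
    (5,6)@(11, 13): e=[44,0,44] → █  [on edge]
    (2,8)@(5, 17): e=[132,-44,0] → ·  [on edge]
  covered (12 px):
    · · · · · · · · ·
    · · · · · · · · ·
    · · · · · · · · ·
    · · · · · · · · ·
    · █ █ · · · · · ·
    · █ █ █ █ █ █ · ·
    · · █ █ █ █ · · ·
    · · · · · · · · ·
    · · · · · · · · ·
    · · · · · · · · ·
T1:
  2·area = 25
  edge (0, 0)→(11, 9): d=(11,9) inclusive
  edge (11, 9)→(7, 8): d=(-4,-1) inclusive
  edge (7, 8)→(0, 0): d=(-7,-8) inclusive
    (0,0)@(1, 1): e=[2,22,1] → █
    (1,0)@(3, 1): e=[-16,24,17] → ·
    (0,1)@(1, 3): e=[24,14,-13] → ·
    (1,1)@(3, 3): e=[6,16,3] → █
    (2,1)@(5, 3): e=[-12,18,19] → ·
    (1,2)@(3, 5): e=[28,8,-11] → ·
    (2,2)@(5, 5): e=[10,10,5] → █
    (3,2)@(7, 5): e=[-8,12,21] → ·
    (1,3)@(3, 7): e=[50,0,-25] → ·  [on edge]
    (2,3)@(5, 7): e=[32,2,-9] → ·
    (3,3)@(7, 7): e=[14,4,7] → █
    (4,3)@(9, 7): e=[-4,6,23] → ·
    (5,4)@(11, 9): e=[0,0,25] → █  [on edge]
  covered (5 px):
    █ · · · · · · · ·
    · █ · · · · · · ·
    · · █ · · · · · ·
    · · · █ · · · · ·
    · · · · · █ · · ·
    · · · · · · · · ·
    · · · · · · · · ·
    · · · · · · · · ·
    · · · · · · · · ·
    · · · · · · · · ·

Result: [[0,0],[1,1],[2,2],[3,3],[5,4]]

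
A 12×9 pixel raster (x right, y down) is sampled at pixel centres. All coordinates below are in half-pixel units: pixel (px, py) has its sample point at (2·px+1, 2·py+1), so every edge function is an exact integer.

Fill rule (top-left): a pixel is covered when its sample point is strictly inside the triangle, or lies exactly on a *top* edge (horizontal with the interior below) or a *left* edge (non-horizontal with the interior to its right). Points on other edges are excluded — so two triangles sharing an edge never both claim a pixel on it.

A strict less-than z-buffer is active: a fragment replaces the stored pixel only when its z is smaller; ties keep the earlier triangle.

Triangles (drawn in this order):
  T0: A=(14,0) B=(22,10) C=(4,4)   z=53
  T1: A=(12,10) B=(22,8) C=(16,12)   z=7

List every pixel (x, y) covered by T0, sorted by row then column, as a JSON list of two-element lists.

T0:
  2·area = 132
  edge (14, 0)→(22, 10): d=(8,10) right/bottom  bias=-1
  edge (22, 10)→(4, 4): d=(-18,-6) top-left  bias=+0
  edge (4, 4)→(14, 0): d=(10,-4) top-left  bias=+0
    (6,0)@(13, 1): e=[18,108,6] → #
    (7,0)@(15, 1): e=[-2,120,14] → ·
    (0,1)@(1, 3): e=[154,0,-22] → ·  [on edge]
    (3,1)@(7, 3): e=[94,36,2] → #
    (4,1)@(9, 3): e=[74,48,10] → #
    (5,1)@(11, 3): e=[54,60,18] → #
    (7,1)@(15, 3): e=[14,84,34] → #
    (8,1)@(17, 3): e=[-6,96,42] → ·
    (3,2)@(7, 5): e=[110,0,22] → #  [on edge]
    (8,2)@(17, 5): e=[10,60,62] → #
    (9,2)@(19, 5): e=[-10,72,70] → ·
    (3,3)@(7, 7): e=[126,-36,42] → ·
    (6,3)@(13, 7): e=[66,0,66] → #  [on edge]
    (9,4)@(19, 9): e=[22,0,110] → #  [on edge]
  covered (18 px):
    · · · · · · # · · · · ·
    · · · # # # # # · · · ·
    · · · # # # # # # · · ·
    · · · · · · # # # # · ·
    · · · · · · · · · # # ·
    · · · · · · · · · · · ·
    · · · · · · · · · · · ·
    · · · · · · · · · · · ·
    · · · · · · · · · · · ·
T1:
  2·area = 28
  edge (12, 10)→(22, 8): d=(10,-2) top-left  bias=+0
  edge (22, 8)→(16, 12): d=(-6,4) right/bottom  bias=-1
  edge (16, 12)→(12, 10): d=(-4,-2) top-left  bias=+0
    (8,4)@(17, 9): e=[0,14,14] → #  [on edge]
    (9,4)@(19, 9): e=[4,6,18] → #
    (10,4)@(21, 9): e=[8,-2,22] → ·
    (3,5)@(7, 11): e=[0,42,-14] → ·  [on edge]
    (7,5)@(15, 11): e=[16,10,2] → #
    (9,5)@(19, 11): e=[24,-6,10] → ·
    (7,6)@(15, 13): e=[36,-2,-6] → ·
    (8,6)@(17, 13): e=[40,-10,-2] → ·
  covered (4 px):
    · · · · · · · · · · · ·
    · · · · · · · · · · · ·
    · · · · · · · · · · · ·
    · · · · · · · · · · · ·
    · · · · · · · · # # · ·
    · · · · · · · # # · · ·
    · · · · · · · · · · · ·
    · · · · · · · · · · · ·
    · · · · · · · · · · · ·

Result: [[6,0],[3,1],[4,1],[5,1],[6,1],[7,1],[3,2],[4,2],[5,2],[6,2],[7,2],[8,2],[6,3],[7,3],[8,3],[9,3],[9,4],[10,4]]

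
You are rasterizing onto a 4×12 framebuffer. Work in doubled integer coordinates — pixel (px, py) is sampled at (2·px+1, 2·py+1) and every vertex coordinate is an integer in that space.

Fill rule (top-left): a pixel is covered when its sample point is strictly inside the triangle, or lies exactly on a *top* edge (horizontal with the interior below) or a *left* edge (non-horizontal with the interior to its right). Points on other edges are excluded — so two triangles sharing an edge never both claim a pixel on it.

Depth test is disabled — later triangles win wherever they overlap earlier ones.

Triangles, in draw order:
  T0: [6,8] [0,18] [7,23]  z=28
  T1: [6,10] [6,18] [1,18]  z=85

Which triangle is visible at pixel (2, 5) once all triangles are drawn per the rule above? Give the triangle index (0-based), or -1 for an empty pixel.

T0:
  2·area = 100  (B↔C swapped to make it positive)
  edge (6, 8)→(7, 23): d=(1,15) right/bottom  bias=-1
  edge (7, 23)→(0, 18): d=(-7,-5) top-left  bias=+0
  edge (0, 18)→(6, 8): d=(6,-10) top-left  bias=+0
    (2,5)@(5, 11): e=[18,74,8] → #
    (3,5)@(7, 11): e=[-12,84,28] → ·
    (1,6)@(3, 13): e=[50,50,0] → #  [on edge]
    (3,6)@(7, 13): e=[-10,70,40] → ·
    (1,7)@(3, 15): e=[52,36,12] → #
    (3,7)@(7, 15): e=[-8,56,52] → ·
    (0,8)@(1, 17): e=[84,12,4] → #
    (3,8)@(7, 17): e=[-6,42,64] → ·
    (0,9)@(1, 19): e=[86,-2,16] → ·
    (1,9)@(3, 19): e=[56,8,36] → #
    (3,9)@(7, 19): e=[-4,28,76] → ·
    (1,10)@(3, 21): e=[58,-6,48] → ·
    (3,11)@(7, 23): e=[0,0,100] → ·  [on edge]
  covered (11 px):
    · · · ·
    · · · ·
    · · · ·
    · · · ·
    · · · ·
    · · # ·
    · # # ·
    · # # ·
    # # # ·
    · # # ·
    · · # ·
    · · · ·
T1:
  2·area = 40
  edge (6, 10)→(6, 18): d=(0,8) right/bottom  bias=-1
  edge (6, 18)→(1, 18): d=(-5,0) right/bottom  bias=-1
  edge (1, 18)→(6, 10): d=(5,-8) top-left  bias=+0
    (2,6)@(5, 13): e=[8,25,7] → #
    (3,6)@(7, 13): e=[-8,25,23] → ·
    (1,7)@(3, 15): e=[24,15,1] → #
    (3,7)@(7, 15): e=[-8,15,33] → ·
    (1,8)@(3, 17): e=[24,5,11] → #
    (3,8)@(7, 17): e=[-8,5,43] → ·
    (1,9)@(3, 19): e=[24,-5,21] → ·
    (2,9)@(5, 19): e=[8,-5,37] → ·
  covered (5 px):
    · · · ·
    · · · ·
    · · · ·
    · · · ·
    · · · ·
    · · · ·
    · · # ·
    · # # ·
    · # # ·
    · · · ·
    · · · ·
    · · · ·

Z-buffer (winner per pixel, '.' = empty):
  . . . .
  . . . .
  . . . .
  . . . .
  . . . .
  . . 0 .
  . 0 1 .
  . 1 1 .
  0 1 1 .
  . 0 0 .
  . . 0 .
  . . . .

Answer: 0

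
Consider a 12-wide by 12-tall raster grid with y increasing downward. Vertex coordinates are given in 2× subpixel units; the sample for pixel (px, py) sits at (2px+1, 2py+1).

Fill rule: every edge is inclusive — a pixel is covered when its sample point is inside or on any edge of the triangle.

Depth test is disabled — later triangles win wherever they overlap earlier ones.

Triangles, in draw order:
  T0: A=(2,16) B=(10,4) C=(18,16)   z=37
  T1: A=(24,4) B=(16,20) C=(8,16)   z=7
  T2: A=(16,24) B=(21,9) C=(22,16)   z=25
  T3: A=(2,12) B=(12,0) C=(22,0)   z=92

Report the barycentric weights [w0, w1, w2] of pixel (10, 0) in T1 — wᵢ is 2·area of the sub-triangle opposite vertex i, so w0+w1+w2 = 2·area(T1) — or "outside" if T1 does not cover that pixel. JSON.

T0:
  2·area = 192
  edge (2, 16)→(10, 4): d=(8,-12) inclusive
  edge (10, 4)→(18, 16): d=(8,12) inclusive
  edge (18, 16)→(2, 16): d=(-16,0) inclusive
    (4,3)@(9, 7): e=[12,36,144] → █
    (5,3)@(11, 7): e=[36,12,144] → █
    (6,3)@(13, 7): e=[60,-12,144] → ·
    (3,4)@(7, 9): e=[4,76,112] → █
    (6,4)@(13, 9): e=[76,4,112] → █
    (7,4)@(15, 9): e=[100,-20,112] → ·
    (3,5)@(7, 11): e=[20,92,80] → █
    (7,5)@(15, 11): e=[116,-4,80] → ·
    (2,6)@(5, 13): e=[12,132,48] → █
    (7,6)@(15, 13): e=[132,12,48] → █
    (8,6)@(17, 13): e=[156,-12,48] → ·
    (1,7)@(3, 15): e=[4,172,16] → █
  covered (24 px):
    · · · · · · · · · · · ·
    · · · · · · · · · · · ·
    · · · · · · · · · · · ·
    · · · · █ █ · · · · · ·
    · · · █ █ █ █ · · · · ·
    · · · █ █ █ █ · · · · ·
    · · █ █ █ █ █ █ · · · ·
    · █ █ █ █ █ █ █ █ · · ·
    · · · · · · · · · · · ·
    · · · · · · · · · · · ·
    · · · · · · · · · · · ·
    · · · · · · · · · · · ·
T1:
  2·area = 160
  edge (24, 4)→(16, 20): d=(-8,16) inclusive
  edge (16, 20)→(8, 16): d=(-8,-4) inclusive
  edge (8, 16)→(24, 4): d=(16,-12) inclusive
    (11,2)@(23, 5): e=[8,148,4] → █
    (10,3)@(21, 7): e=[24,124,12] → █
    (11,3)@(23, 7): e=[-8,132,36] → ·
    (9,4)@(19, 9): e=[40,100,20] → █
    (11,4)@(23, 9): e=[-24,116,68] → ·
    (7,5)@(15, 11): e=[88,68,4] → █
    (8,5)@(17, 11): e=[56,76,28] → █
    (10,5)@(21, 11): e=[-8,92,76] → ·
    (6,6)@(13, 13): e=[104,44,12] → █
    (10,6)@(21, 13): e=[-24,76,108] → ·
    (5,7)@(11, 15): e=[120,20,20] → █
    (9,7)@(19, 15): e=[-8,52,116] → ·
  covered (20 px):
    · · · · · · · · · · · ·
    · · · · · · · · · · · ·
    · · · · · · · · · · · █
    · · · · · · · · · · █ ·
    · · · · · · · · · █ █ ·
    · · · · · · · █ █ █ · ·
    · · · · · · █ █ █ █ · ·
    · · · · · █ █ █ █ · · ·
    · · · · · █ █ █ █ · · ·
    · · · · · · · █ · · · ·
    · · · · · · · · · · · ·
    · · · · · · · · · · · ·
T2:
  2·area = 50
  edge (16, 24)→(21, 9): d=(5,-15) inclusive
  edge (21, 9)→(22, 16): d=(1,7) inclusive
  edge (22, 16)→(16, 24): d=(-6,8) inclusive
    (11,1)@(23, 3): e=[0,-20,70] → ·  [on edge]
    (10,4)@(21, 9): e=[0,0,50] → █  [on edge]
    (11,4)@(23, 9): e=[30,-14,34] → ·
    (10,5)@(21, 11): e=[10,2,38] → █
    (11,5)@(23, 11): e=[40,-12,22] → ·
    (10,6)@(21, 13): e=[20,4,26] → █
    (11,6)@(23, 13): e=[50,-10,10] → ·
    (9,7)@(19, 15): e=[0,20,30] → █  [on edge]
    (11,7)@(23, 15): e=[60,-8,-2] → ·
    (9,8)@(19, 17): e=[10,22,18] → █
    (11,8)@(23, 17): e=[70,-6,-14] → ·
    (9,9)@(19, 19): e=[20,24,6] → █
    (8,10)@(17, 21): e=[0,40,10] → █  [on edge]
    (11,11)@(23, 23): e=[100,0,-50] → ·  [on edge]
  covered (9 px):
    · · · · · · · · · · · ·
    · · · · · · · · · · · ·
    · · · · · · · · · · · ·
    · · · · · · · · · · · ·
    · · · · · · · · · · █ ·
    · · · · · · · · · · █ ·
    · · · · · · · · · · █ ·
    · · · · · · · · · █ █ ·
    · · · · · · · · · █ █ ·
    · · · · · · · · · █ · ·
    · · · · · · · · █ · · ·
    · · · · · · · · · · · ·
T3:
  2·area = 120
  edge (2, 12)→(12, 0): d=(10,-12) inclusive
  edge (12, 0)→(22, 0): d=(10,0) inclusive
  edge (22, 0)→(2, 12): d=(-20,12) inclusive
    (6,0)@(13, 1): e=[22,10,88] → █
    (7,0)@(15, 1): e=[46,10,64] → █
    (8,0)@(17, 1): e=[70,10,40] → █
    (9,0)@(19, 1): e=[94,10,16] → █
    (10,0)@(21, 1): e=[118,10,-8] → ·
    (5,1)@(11, 3): e=[18,30,72] → █
    (8,1)@(17, 3): e=[90,30,0] → █  [on edge]
    (9,1)@(19, 3): e=[114,30,-24] → ·
    (4,2)@(9, 5): e=[14,50,56] → █
    (7,2)@(15, 5): e=[86,50,-16] → ·
    (8,2)@(17, 5): e=[110,50,-40] → ·
    (3,3)@(7, 7): e=[10,70,40] → █
    (3,4)@(7, 9): e=[30,90,0] → █  [on edge]
  covered (16 px):
    · · · · · · █ █ █ █ · ·
    · · · · · █ █ █ █ · · ·
    · · · · █ █ █ · · · · ·
    · · · █ █ · · · · · · ·
    · · █ █ · · · · · · · ·
    · █ · · · · · · · · · ·
    · · · · · · · · · · · ·
    · · · · · · · · · · · ·
    · · · · · · · · · · · ·
    · · · · · · · · · · · ·
    · · · · · · · · · · · ·
    · · · · · · · · · · · ·

Final: "outside"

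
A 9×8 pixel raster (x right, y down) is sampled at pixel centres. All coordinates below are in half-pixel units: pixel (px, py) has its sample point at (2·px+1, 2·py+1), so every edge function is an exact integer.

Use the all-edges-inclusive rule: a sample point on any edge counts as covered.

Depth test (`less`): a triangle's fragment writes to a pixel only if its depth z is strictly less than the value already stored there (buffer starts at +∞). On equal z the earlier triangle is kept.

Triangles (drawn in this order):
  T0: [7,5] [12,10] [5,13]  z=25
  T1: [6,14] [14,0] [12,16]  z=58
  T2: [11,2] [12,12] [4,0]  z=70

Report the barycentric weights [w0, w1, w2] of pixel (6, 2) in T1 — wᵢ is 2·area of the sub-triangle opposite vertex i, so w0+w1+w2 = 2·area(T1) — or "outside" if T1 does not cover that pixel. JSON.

T0:
  2·area = 50
  edge (7, 5)→(12, 10): d=(5,5) inclusive
  edge (12, 10)→(5, 13): d=(-7,3) inclusive
  edge (5, 13)→(7, 5): d=(2,-8) inclusive
    (1,0)@(3, 1): e=[0,90,-40] → .  [on edge]
    (2,1)@(5, 3): e=[0,70,-20] → .  [on edge]
    (3,2)@(7, 5): e=[0,50,0] → X  [on edge]
    (4,2)@(9, 5): e=[-10,44,16] → .
    (3,3)@(7, 7): e=[10,36,4] → X
    (4,3)@(9, 7): e=[0,30,20] → X  [on edge]
    (5,3)@(11, 7): e=[-10,24,36] → .
    (3,4)@(7, 9): e=[20,22,8] → X
    (5,4)@(11, 9): e=[0,10,40] → X  [on edge]
    (6,4)@(13, 9): e=[-10,4,56] → .
    (3,5)@(7, 11): e=[30,8,12] → X
    (5,5)@(11, 11): e=[10,-4,44] → .
    (6,5)@(13, 11): e=[0,-10,60] → .  [on edge]
    (2,6)@(5, 13): e=[50,0,0] → X  [on edge]
    (7,6)@(15, 13): e=[0,-30,80] → .  [on edge]
    (8,7)@(17, 15): e=[0,-50,100] → .  [on edge]
  covered (9 px):
    . . . . . . . . .
    . . . . . . . . .
    . . . X . . . . .
    . . . X X . . . .
    . . . X X X . . .
    . . . X X . . . .
    . . X . . . . . .
    . . . . . . . . .
T1:
  2·area = 100
  edge (6, 14)→(14, 0): d=(8,-14) inclusive
  edge (14, 0)→(12, 16): d=(-2,16) inclusive
  edge (12, 16)→(6, 14): d=(-6,-2) inclusive
    (6,1)@(13, 3): e=[10,10,80] → X
    (7,1)@(15, 3): e=[38,-22,84] → .
    (6,2)@(13, 5): e=[26,6,68] → X
    (7,2)@(15, 5): e=[54,-26,72] → .
    (5,3)@(11, 7): e=[14,34,52] → X
    (7,3)@(15, 7): e=[70,-30,60] → .
    (4,4)@(9, 9): e=[2,62,36] → X
    (6,4)@(13, 9): e=[58,-2,44] → .
    (4,5)@(9, 11): e=[18,58,24] → X
    (6,5)@(13, 11): e=[74,-6,32] → .
    (1,6)@(3, 13): e=[-50,150,0] → .  [on edge]
    (3,6)@(7, 13): e=[6,86,8] → X
    (4,7)@(9, 15): e=[50,50,0] → X  [on edge]
  covered (13 px):
    . . . . . . . . .
    . . . . . . X . .
    . . . . . . X . .
    . . . . . X X . .
    . . . . X X . . .
    . . . . X X . . .
    . . . X X X . . .
    . . . . X X . . .
T2:
  2·area = 68
  edge (11, 2)→(12, 12): d=(1,10) inclusive
  edge (12, 12)→(4, 0): d=(-8,-12) inclusive
  edge (4, 0)→(11, 2): d=(7,2) inclusive
    (2,0)@(5, 1): e=[59,4,5] → X
    (3,0)@(7, 1): e=[39,28,1] → X
    (4,0)@(9, 1): e=[19,52,-3] → .
    (2,1)@(5, 3): e=[61,-12,19] → .
    (3,1)@(7, 3): e=[41,12,15] → X
    (4,1)@(9, 3): e=[21,36,11] → X
    (5,1)@(11, 3): e=[1,60,7] → X
    (6,1)@(13, 3): e=[-19,84,3] → .
    (3,2)@(7, 5): e=[43,-4,29] → .
    (4,2)@(9, 5): e=[23,20,25] → X
    (6,2)@(13, 5): e=[-17,68,17] → .
    (4,3)@(9, 7): e=[25,4,39] → X
  covered (10 px):
    . . X X . . . . .
    . . . X X X . . .
    . . . . X X . . .
    . . . . X X . . .
    . . . . . X . . .
    . . . . . . . . .
    . . . . . . . . .
    . . . . . . . . .

Answer: [6,68,26]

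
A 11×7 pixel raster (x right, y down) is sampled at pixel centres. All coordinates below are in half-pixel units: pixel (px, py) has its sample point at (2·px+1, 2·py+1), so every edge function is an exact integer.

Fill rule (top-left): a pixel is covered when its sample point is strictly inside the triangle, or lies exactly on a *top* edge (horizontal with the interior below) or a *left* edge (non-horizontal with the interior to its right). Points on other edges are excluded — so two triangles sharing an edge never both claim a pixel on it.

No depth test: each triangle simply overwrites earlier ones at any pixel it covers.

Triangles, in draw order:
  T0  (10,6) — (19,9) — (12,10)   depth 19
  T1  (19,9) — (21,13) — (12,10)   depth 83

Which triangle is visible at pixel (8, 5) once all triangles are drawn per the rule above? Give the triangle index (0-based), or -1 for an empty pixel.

T0:
  2·area = 30
  edge (10, 6)→(19, 9): d=(9,3) right/bottom  bias=-1
  edge (19, 9)→(12, 10): d=(-7,1) right/bottom  bias=-1
  edge (12, 10)→(10, 6): d=(-2,-4) top-left  bias=+0
    (0,1)@(1, 3): e=[0,60,-30] → .  [on edge]
    (3,2)@(7, 5): e=[0,40,-10] → .  [on edge]
    (5,3)@(11, 7): e=[6,22,2] → X
    (6,3)@(13, 7): e=[0,20,10] → .  [on edge]
    (5,4)@(11, 9): e=[24,8,-2] → .
    (6,4)@(13, 9): e=[18,6,6] → X
    (7,4)@(15, 9): e=[12,4,14] → X
    (8,4)@(17, 9): e=[6,2,22] → X
    (9,4)@(19, 9): e=[0,0,30] → .  [on edge]
    (2,5)@(5, 11): e=[60,0,-30] → .  [on edge]
    (6,5)@(13, 11): e=[36,-8,2] → .
    (7,5)@(15, 11): e=[30,-10,10] → .
  covered (4 px):
    . . . . . . . . . . .
    . . . . . . . . . . .
    . . . . . . . . . . .
    . . . . . X . . . . .
    . . . . . . X X X . .
    . . . . . . . . . . .
    . . . . . . . . . . .
T1:
  2·area = 30
  edge (19, 9)→(21, 13): d=(2,4) right/bottom  bias=-1
  edge (21, 13)→(12, 10): d=(-9,-3) top-left  bias=+0
  edge (12, 10)→(19, 9): d=(7,-1) top-left  bias=+0
    (7,0)@(15, 1): e=[0,90,-60] → .  [on edge]
    (8,2)@(17, 5): e=[0,60,-30] → .  [on edge]
    (1,3)@(3, 7): e=[60,0,-30] → .  [on edge]
    (4,4)@(9, 9): e=[40,0,-10] → .  [on edge]
    (9,4)@(19, 9): e=[0,30,0] → .  [on edge]
    (2,5)@(5, 11): e=[60,-30,0] → .  [on edge]
    (7,5)@(15, 11): e=[20,0,10] → X  [on edge]
    (8,5)@(17, 11): e=[12,6,12] → X
    (9,5)@(19, 11): e=[4,12,14] → X
    (10,5)@(21, 11): e=[-4,18,16] → .
    (7,6)@(15, 13): e=[24,-18,24] → .
    (8,6)@(17, 13): e=[16,-12,26] → .
    (10,6)@(21, 13): e=[0,0,30] → .  [on edge]
  covered (3 px):
    . . . . . . . . . . .
    . . . . . . . . . . .
    . . . . . . . . . . .
    . . . . . . . . . . .
    . . . . . . . . . . .
    . . . . . . . X X X .
    . . . . . . . . . . .

Z-buffer (winner per pixel, '.' = empty):
  . . . . . . . . . . .
  . . . . . . . . . . .
  . . . . . . . . . . .
  . . . . . 0 . . . . .
  . . . . . . 0 0 0 . .
  . . . . . . . 1 1 1 .
  . . . . . . . . . . .

Final: 1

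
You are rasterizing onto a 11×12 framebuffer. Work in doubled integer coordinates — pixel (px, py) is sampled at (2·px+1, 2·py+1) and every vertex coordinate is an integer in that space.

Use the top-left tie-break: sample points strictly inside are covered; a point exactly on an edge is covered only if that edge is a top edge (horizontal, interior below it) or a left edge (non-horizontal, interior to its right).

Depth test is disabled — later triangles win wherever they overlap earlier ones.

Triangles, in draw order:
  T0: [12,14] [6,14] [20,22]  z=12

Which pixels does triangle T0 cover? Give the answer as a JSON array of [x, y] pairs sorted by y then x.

T0:
  2·area = 48  (B↔C swapped to make it positive)
  edge (12, 14)→(20, 22): d=(8,8) right/bottom  bias=-1
  edge (20, 22)→(6, 14): d=(-14,-8) top-left  bias=+0
  edge (6, 14)→(12, 14): d=(6,0) top-left  bias=+0
    (0,1)@(1, 3): e=[0,114,-66] → .  [on edge]
    (1,2)@(3, 5): e=[0,102,-54] → .  [on edge]
    (2,3)@(5, 7): e=[0,90,-42] → .  [on edge]
    (3,4)@(7, 9): e=[0,78,-30] → .  [on edge]
    (4,5)@(9, 11): e=[0,66,-18] → .  [on edge]
    (5,6)@(11, 13): e=[0,54,-6] → .  [on edge]
    (4,7)@(9, 15): e=[32,10,6] → X
    (5,7)@(11, 15): e=[16,26,6] → X
    (6,7)@(13, 15): e=[0,42,6] → .  [on edge]
    (4,8)@(9, 17): e=[48,-18,18] → .
    (5,8)@(11, 17): e=[32,-2,18] → .
    (6,8)@(13, 17): e=[16,14,18] → X
    (7,8)@(15, 17): e=[0,30,18] → .  [on edge]
    (8,9)@(17, 19): e=[0,18,30] → .  [on edge]
    (9,10)@(19, 21): e=[0,6,42] → .  [on edge]
    (10,11)@(21, 23): e=[0,-6,54] → .  [on edge]
  covered (4 px):
    . . . . . . . . . . .
    . . . . . . . . . . .
    . . . . . . . . . . .
    . . . . . . . . . . .
    . . . . . . . . . . .
    . . . . . . . . . . .
    . . . . . . . . . . .
    . . . . X X . . . . .
    . . . . . . X . . . .
    . . . . . . . X . . .
    . . . . . . . . . . .
    . . . . . . . . . . .

Final: [[4,7],[5,7],[6,8],[7,9]]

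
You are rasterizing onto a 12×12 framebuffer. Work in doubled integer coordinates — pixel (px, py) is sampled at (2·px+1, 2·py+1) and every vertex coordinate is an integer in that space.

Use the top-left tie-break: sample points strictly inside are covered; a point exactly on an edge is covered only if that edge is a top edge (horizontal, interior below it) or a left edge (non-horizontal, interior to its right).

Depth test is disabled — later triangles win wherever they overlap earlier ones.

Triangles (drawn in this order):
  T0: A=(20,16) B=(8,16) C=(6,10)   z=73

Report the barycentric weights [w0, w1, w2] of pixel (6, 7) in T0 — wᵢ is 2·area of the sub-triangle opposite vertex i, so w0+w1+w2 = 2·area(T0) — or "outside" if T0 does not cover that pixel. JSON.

T0:
  2·area = 72
  edge (20, 16)→(8, 16): d=(-12,0) right/bottom  bias=-1
  edge (8, 16)→(6, 10): d=(-2,-6) top-left  bias=+0
  edge (6, 10)→(20, 16): d=(14,6) right/bottom  bias=-1
    (1,0)@(3, 1): e=[180,0,-108] → .  [on edge]
    (2,3)@(5, 7): e=[108,0,-36] → .  [on edge]
    (3,5)@(7, 11): e=[60,4,8] → X
    (4,5)@(9, 11): e=[60,16,-4] → .
    (3,6)@(7, 13): e=[36,0,36] → X  [on edge]
    (4,6)@(9, 13): e=[36,12,24] → X
    (5,6)@(11, 13): e=[36,24,12] → X
    (6,6)@(13, 13): e=[36,36,0] → .  [on edge]
    (3,7)@(7, 15): e=[12,-4,64] → .
    (4,7)@(9, 15): e=[12,8,52] → X
    (6,7)@(13, 15): e=[12,32,28] → X
    (7,7)@(15, 15): e=[12,44,16] → X
    (4,9)@(9, 19): e=[-36,0,108] → .  [on edge]
  covered (9 px):
    . . . . . . . . . . . .
    . . . . . . . . . . . .
    . . . . . . . . . . . .
    . . . . . . . . . . . .
    . . . . . . . . . . . .
    . . . X . . . . . . . .
    . . . X X X . . . . . .
    . . . . X X X X X . . .
    . . . . . . . . . . . .
    . . . . . . . . . . . .
    . . . . . . . . . . . .
    . . . . . . . . . . . .

Final: [32,28,12]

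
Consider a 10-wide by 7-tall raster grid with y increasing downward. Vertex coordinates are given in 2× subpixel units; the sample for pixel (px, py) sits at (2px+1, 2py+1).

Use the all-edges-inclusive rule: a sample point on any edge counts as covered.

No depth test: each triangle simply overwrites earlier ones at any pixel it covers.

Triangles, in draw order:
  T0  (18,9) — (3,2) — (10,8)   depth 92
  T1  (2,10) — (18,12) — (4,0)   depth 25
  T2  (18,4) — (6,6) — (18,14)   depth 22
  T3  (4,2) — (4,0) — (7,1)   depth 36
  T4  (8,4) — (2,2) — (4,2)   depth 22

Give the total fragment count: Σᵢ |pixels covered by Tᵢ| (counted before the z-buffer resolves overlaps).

T0:
  2·area = 41  (B↔C swapped to make it positive)
  edge (18, 9)→(10, 8): d=(-8,-1) inclusive
  edge (10, 8)→(3, 2): d=(-7,-6) inclusive
  edge (3, 2)→(18, 9): d=(15,7) inclusive
    (2,1)@(5, 3): e=[35,5,1] → █
    (3,1)@(7, 3): e=[37,17,-13] → ·
    (2,2)@(5, 5): e=[19,-9,31] → ·
    (3,2)@(7, 5): e=[21,3,17] → █
    (4,2)@(9, 5): e=[23,15,3] → █
    (5,2)@(11, 5): e=[25,27,-11] → ·
    (3,3)@(7, 7): e=[5,-11,47] → ·
    (4,3)@(9, 7): e=[7,1,33] → █
    (5,3)@(11, 7): e=[9,13,19] → █
    (6,3)@(13, 7): e=[11,25,5] → █
    (7,3)@(15, 7): e=[13,37,-9] → ·
    (4,4)@(9, 9): e=[-9,-13,63] → ·
  covered (6 px):
    · · · · · · · · · ·
    · · █ · · · · · · ·
    · · · █ █ · · · · ·
    · · · · █ █ █ · · ·
    · · · · · · · · · ·
    · · · · · · · · · ·
    · · · · · · · · · ·
T1:
  2·area = 164  (B↔C swapped to make it positive)
  edge (2, 10)→(4, 0): d=(2,-10) inclusive
  edge (4, 0)→(18, 12): d=(14,12) inclusive
  edge (18, 12)→(2, 10): d=(-16,-2) inclusive
    (2,0)@(5, 1): e=[12,2,150] → █
    (3,0)@(7, 1): e=[32,-22,154] → ·
    (2,1)@(5, 3): e=[16,30,118] → █
    (3,1)@(7, 3): e=[36,6,122] → █
    (4,1)@(9, 3): e=[56,-18,126] → ·
    (1,2)@(3, 5): e=[0,82,82] → █  [on edge]
    (4,2)@(9, 5): e=[60,10,94] → █
    (5,2)@(11, 5): e=[80,-14,98] → ·
    (1,3)@(3, 7): e=[4,110,50] → █
    (5,3)@(11, 7): e=[84,14,66] → █
    (6,3)@(13, 7): e=[104,-10,70] → ·
    (1,4)@(3, 9): e=[8,138,18] → █
  covered (21 px):
    · · █ · · · · · · ·
    · · █ █ · · · · · ·
    · █ █ █ █ · · · · ·
    · █ █ █ █ █ · · · ·
    · █ █ █ █ █ █ · · ·
    · · · · · █ █ █ · ·
    · · · · · · · · · ·
T2:
  2·area = 120  (B↔C swapped to make it positive)
  edge (18, 4)→(18, 14): d=(0,10) inclusive
  edge (18, 14)→(6, 6): d=(-12,-8) inclusive
  edge (6, 6)→(18, 4): d=(12,-2) inclusive
    (6,2)@(13, 5): e=[50,68,2] → █
    (7,2)@(15, 5): e=[30,84,6] → █
    (8,2)@(17, 5): e=[10,100,10] → █
    (9,2)@(19, 5): e=[-10,116,14] → ·
    (4,3)@(9, 7): e=[90,12,18] → █
    (5,3)@(11, 7): e=[70,28,22] → █
    (9,3)@(19, 7): e=[-10,92,38] → ·
    (4,4)@(9, 9): e=[90,-12,42] → ·
    (5,4)@(11, 9): e=[70,4,46] → █
    (9,4)@(19, 9): e=[-10,68,62] → ·
    (5,5)@(11, 11): e=[70,-20,70] → ·
    (6,5)@(13, 11): e=[50,-4,74] → ·
  covered (15 px):
    · · · · · · · · · ·
    · · · · · · · · · ·
    · · · · · · █ █ █ ·
    · · · · █ █ █ █ █ ·
    · · · · · █ █ █ █ ·
    · · · · · · · █ █ ·
    · · · · · · · · █ ·
T3:
  2·area = 6
  edge (4, 2)→(4, 0): d=(0,-2) inclusive
  edge (4, 0)→(7, 1): d=(3,1) inclusive
  edge (7, 1)→(4, 2): d=(-3,1) inclusive
    (2,0)@(5, 1): e=[2,2,2] → █
    (3,0)@(7, 1): e=[6,0,0] → █  [on edge]
    (4,0)@(9, 1): e=[10,-2,-2] → ·
    (0,1)@(1, 3): e=[-6,12,0] → ·  [on edge]
    (2,1)@(5, 3): e=[2,8,-4] → ·
    (3,1)@(7, 3): e=[6,6,-6] → ·
    (6,1)@(13, 3): e=[18,0,-12] → ·  [on edge]
    (9,2)@(19, 5): e=[30,0,-24] → ·  [on edge]
  covered (2 px):
    · · █ █ · · · · · ·
    · · · · · · · · · ·
    · · · · · · · · · ·
    · · · · · · · · · ·
    · · · · · · · · · ·
    · · · · · · · · · ·
    · · · · · · · · · ·
T4:
  2·area = 4
  edge (8, 4)→(2, 2): d=(-6,-2) inclusive
  edge (2, 2)→(4, 2): d=(2,0) inclusive
  edge (4, 2)→(8, 4): d=(4,2) inclusive
    (2,1)@(5, 3): e=[0,2,2] → █  [on edge]
    (3,1)@(7, 3): e=[4,2,-2] → ·
    (2,2)@(5, 5): e=[-12,6,10] → ·
    (5,2)@(11, 5): e=[0,6,-2] → ·  [on edge]
    (8,3)@(17, 7): e=[0,10,-6] → ·  [on edge]
  covered (1 px):
    · · · · · · · · · ·
    · · █ · · · · · · ·
    · · · · · · · · · ·
    · · · · · · · · · ·
    · · · · · · · · · ·
    · · · · · · · · · ·
    · · · · · · · · · ·

Final: 45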